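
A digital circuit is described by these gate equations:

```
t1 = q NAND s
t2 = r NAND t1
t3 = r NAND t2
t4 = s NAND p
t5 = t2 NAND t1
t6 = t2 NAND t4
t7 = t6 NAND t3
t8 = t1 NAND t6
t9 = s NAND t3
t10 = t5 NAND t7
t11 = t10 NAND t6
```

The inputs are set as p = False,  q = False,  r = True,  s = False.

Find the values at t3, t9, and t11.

t3 = True  t9 = True  t11 = False

t1 = q NAND s = False NAND False = True
t2 = r NAND t1 = True NAND True = False
t3 = r NAND t2 = True NAND False = True
t4 = s NAND p = False NAND False = True
t5 = t2 NAND t1 = False NAND True = True
t6 = t2 NAND t4 = False NAND True = True
t7 = t6 NAND t3 = True NAND True = False
t9 = s NAND t3 = False NAND True = True
t10 = t5 NAND t7 = True NAND False = True
t11 = t10 NAND t6 = True NAND True = False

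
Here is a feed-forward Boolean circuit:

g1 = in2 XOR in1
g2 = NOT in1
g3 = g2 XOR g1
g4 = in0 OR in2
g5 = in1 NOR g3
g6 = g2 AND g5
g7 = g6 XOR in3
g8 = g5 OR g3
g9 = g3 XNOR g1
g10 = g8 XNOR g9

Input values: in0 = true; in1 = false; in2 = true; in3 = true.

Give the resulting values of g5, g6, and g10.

g5 = true, g6 = true, g10 = false

g1 = in2 XOR in1 = true XOR false = true
g2 = NOT in1 = NOT false = true
g3 = g2 XOR g1 = true XOR true = false
g5 = in1 NOR g3 = false NOR false = true
g6 = g2 AND g5 = true AND true = true
g8 = g5 OR g3 = true OR false = true
g9 = g3 XNOR g1 = false XNOR true = false
g10 = g8 XNOR g9 = true XNOR false = false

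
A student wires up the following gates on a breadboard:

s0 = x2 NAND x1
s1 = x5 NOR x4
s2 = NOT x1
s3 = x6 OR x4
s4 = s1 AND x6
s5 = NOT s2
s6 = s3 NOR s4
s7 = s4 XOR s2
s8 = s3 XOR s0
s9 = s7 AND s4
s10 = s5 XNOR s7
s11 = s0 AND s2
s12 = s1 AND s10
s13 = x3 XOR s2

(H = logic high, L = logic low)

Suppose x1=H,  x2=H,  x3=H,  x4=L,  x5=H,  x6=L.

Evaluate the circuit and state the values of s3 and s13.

s2 = NOT x1 = NOT H = L
s3 = x6 OR x4 = L OR L = L
s13 = x3 XOR s2 = H XOR L = H

s3 = L, s13 = H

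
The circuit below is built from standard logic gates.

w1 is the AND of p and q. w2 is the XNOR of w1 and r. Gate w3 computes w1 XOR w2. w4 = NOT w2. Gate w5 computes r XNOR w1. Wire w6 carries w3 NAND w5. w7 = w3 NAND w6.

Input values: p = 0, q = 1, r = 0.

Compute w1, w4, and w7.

w1 = p AND q = 0 AND 1 = 0
w2 = w1 XNOR r = 0 XNOR 0 = 1
w3 = w1 XOR w2 = 0 XOR 1 = 1
w4 = NOT w2 = NOT 1 = 0
w5 = r XNOR w1 = 0 XNOR 0 = 1
w6 = w3 NAND w5 = 1 NAND 1 = 0
w7 = w3 NAND w6 = 1 NAND 0 = 1

w1 = 0; w4 = 0; w7 = 1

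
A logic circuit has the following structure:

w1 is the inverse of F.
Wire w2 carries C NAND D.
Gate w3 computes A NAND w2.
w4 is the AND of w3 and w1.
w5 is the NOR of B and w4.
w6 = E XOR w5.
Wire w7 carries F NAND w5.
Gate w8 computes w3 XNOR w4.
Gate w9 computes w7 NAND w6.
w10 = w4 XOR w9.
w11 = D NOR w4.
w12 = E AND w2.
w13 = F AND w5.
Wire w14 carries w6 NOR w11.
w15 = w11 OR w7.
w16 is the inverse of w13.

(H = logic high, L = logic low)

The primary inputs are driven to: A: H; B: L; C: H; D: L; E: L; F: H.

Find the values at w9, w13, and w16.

w1 = NOT F = NOT H = L
w2 = C NAND D = H NAND L = H
w3 = A NAND w2 = H NAND H = L
w4 = w3 AND w1 = L AND L = L
w5 = B NOR w4 = L NOR L = H
w6 = E XOR w5 = L XOR H = H
w7 = F NAND w5 = H NAND H = L
w9 = w7 NAND w6 = L NAND H = H
w13 = F AND w5 = H AND H = H
w16 = NOT w13 = NOT H = L

w9 = H, w13 = H, w16 = L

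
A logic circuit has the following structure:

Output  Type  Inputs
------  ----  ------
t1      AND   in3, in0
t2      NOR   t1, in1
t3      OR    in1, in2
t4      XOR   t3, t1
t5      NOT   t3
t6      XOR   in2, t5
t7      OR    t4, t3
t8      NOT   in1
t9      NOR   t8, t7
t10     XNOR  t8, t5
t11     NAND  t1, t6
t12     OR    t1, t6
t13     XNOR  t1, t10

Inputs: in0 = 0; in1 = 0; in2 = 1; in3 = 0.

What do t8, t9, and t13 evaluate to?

t8 = 1, t9 = 0, t13 = 1

t1 = in3 AND in0 = 0 AND 0 = 0
t3 = in1 OR in2 = 0 OR 1 = 1
t4 = t3 XOR t1 = 1 XOR 0 = 1
t5 = NOT t3 = NOT 1 = 0
t7 = t4 OR t3 = 1 OR 1 = 1
t8 = NOT in1 = NOT 0 = 1
t9 = t8 NOR t7 = 1 NOR 1 = 0
t10 = t8 XNOR t5 = 1 XNOR 0 = 0
t13 = t1 XNOR t10 = 0 XNOR 0 = 1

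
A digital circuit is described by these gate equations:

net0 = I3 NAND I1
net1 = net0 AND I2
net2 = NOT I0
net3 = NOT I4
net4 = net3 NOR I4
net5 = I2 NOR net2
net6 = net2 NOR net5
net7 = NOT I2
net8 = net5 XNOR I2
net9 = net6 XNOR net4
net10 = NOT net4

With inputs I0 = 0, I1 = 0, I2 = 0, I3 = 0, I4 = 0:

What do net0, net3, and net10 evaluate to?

net0 = I3 NAND I1 = 0 NAND 0 = 1
net3 = NOT I4 = NOT 0 = 1
net4 = net3 NOR I4 = 1 NOR 0 = 0
net10 = NOT net4 = NOT 0 = 1

net0 = 1; net3 = 1; net10 = 1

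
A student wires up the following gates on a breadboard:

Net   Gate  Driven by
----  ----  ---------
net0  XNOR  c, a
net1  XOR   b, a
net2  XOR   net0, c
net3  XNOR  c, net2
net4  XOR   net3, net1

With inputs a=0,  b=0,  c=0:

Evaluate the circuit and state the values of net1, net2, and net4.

net1 = 0, net2 = 1, net4 = 0

net0 = c XNOR a = 0 XNOR 0 = 1
net1 = b XOR a = 0 XOR 0 = 0
net2 = net0 XOR c = 1 XOR 0 = 1
net3 = c XNOR net2 = 0 XNOR 1 = 0
net4 = net3 XOR net1 = 0 XOR 0 = 0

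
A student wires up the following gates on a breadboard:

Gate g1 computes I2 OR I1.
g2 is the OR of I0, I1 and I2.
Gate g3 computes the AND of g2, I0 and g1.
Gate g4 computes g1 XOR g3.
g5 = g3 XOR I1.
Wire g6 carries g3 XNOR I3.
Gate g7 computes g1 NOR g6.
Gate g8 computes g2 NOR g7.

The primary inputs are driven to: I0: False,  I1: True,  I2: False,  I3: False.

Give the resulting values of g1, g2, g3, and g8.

g1 = True; g2 = True; g3 = False; g8 = False

g1 = I2 OR I1 = False OR True = True
g2 = I0 OR I1 OR I2 = False OR True OR False = True
g3 = g2 AND I0 AND g1 = True AND False AND True = False
g6 = g3 XNOR I3 = False XNOR False = True
g7 = g1 NOR g6 = True NOR True = False
g8 = g2 NOR g7 = True NOR False = False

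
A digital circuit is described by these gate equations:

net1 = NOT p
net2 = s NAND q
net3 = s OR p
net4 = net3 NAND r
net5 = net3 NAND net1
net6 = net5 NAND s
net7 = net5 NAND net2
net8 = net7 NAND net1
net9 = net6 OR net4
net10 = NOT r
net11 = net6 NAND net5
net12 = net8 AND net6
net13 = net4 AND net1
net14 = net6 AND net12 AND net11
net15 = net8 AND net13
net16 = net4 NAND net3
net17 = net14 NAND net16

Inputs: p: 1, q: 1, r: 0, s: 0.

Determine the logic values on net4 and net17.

net4 = 1, net17 = 1

net1 = NOT p = NOT 1 = 0
net2 = s NAND q = 0 NAND 1 = 1
net3 = s OR p = 0 OR 1 = 1
net4 = net3 NAND r = 1 NAND 0 = 1
net5 = net3 NAND net1 = 1 NAND 0 = 1
net6 = net5 NAND s = 1 NAND 0 = 1
net7 = net5 NAND net2 = 1 NAND 1 = 0
net8 = net7 NAND net1 = 0 NAND 0 = 1
net11 = net6 NAND net5 = 1 NAND 1 = 0
net12 = net8 AND net6 = 1 AND 1 = 1
net14 = net6 AND net12 AND net11 = 1 AND 1 AND 0 = 0
net16 = net4 NAND net3 = 1 NAND 1 = 0
net17 = net14 NAND net16 = 0 NAND 0 = 1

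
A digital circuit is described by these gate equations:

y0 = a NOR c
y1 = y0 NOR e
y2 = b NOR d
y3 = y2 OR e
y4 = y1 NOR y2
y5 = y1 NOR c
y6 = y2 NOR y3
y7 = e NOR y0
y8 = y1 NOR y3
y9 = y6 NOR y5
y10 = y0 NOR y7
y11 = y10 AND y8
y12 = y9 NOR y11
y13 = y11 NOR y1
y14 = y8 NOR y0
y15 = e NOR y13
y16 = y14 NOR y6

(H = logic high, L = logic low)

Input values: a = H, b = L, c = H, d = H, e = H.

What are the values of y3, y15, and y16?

y3 = H  y15 = L  y16 = L

y0 = a NOR c = H NOR H = L
y1 = y0 NOR e = L NOR H = L
y2 = b NOR d = L NOR H = L
y3 = y2 OR e = L OR H = H
y6 = y2 NOR y3 = L NOR H = L
y7 = e NOR y0 = H NOR L = L
y8 = y1 NOR y3 = L NOR H = L
y10 = y0 NOR y7 = L NOR L = H
y11 = y10 AND y8 = H AND L = L
y13 = y11 NOR y1 = L NOR L = H
y14 = y8 NOR y0 = L NOR L = H
y15 = e NOR y13 = H NOR H = L
y16 = y14 NOR y6 = H NOR L = L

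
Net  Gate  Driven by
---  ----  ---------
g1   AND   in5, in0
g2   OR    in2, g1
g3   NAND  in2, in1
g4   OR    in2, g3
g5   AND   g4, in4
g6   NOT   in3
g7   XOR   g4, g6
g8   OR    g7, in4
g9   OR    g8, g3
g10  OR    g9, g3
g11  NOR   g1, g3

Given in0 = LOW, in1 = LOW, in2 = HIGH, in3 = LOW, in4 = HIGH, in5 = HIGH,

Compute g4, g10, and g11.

g1 = in5 AND in0 = HIGH AND LOW = LOW
g3 = in2 NAND in1 = HIGH NAND LOW = HIGH
g4 = in2 OR g3 = HIGH OR HIGH = HIGH
g6 = NOT in3 = NOT LOW = HIGH
g7 = g4 XOR g6 = HIGH XOR HIGH = LOW
g8 = g7 OR in4 = LOW OR HIGH = HIGH
g9 = g8 OR g3 = HIGH OR HIGH = HIGH
g10 = g9 OR g3 = HIGH OR HIGH = HIGH
g11 = g1 NOR g3 = LOW NOR HIGH = LOW

g4 = HIGH, g10 = HIGH, g11 = LOW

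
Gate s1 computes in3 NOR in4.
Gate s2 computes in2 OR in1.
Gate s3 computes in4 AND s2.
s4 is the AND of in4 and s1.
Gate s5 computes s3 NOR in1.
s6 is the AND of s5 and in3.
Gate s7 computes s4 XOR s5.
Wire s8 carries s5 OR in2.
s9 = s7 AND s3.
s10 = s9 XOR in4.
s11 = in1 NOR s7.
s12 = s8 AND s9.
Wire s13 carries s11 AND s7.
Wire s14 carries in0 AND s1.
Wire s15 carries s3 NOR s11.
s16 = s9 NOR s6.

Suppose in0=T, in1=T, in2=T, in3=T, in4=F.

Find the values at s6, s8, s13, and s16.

s6 = F, s8 = T, s13 = F, s16 = T

s1 = in3 NOR in4 = T NOR F = F
s2 = in2 OR in1 = T OR T = T
s3 = in4 AND s2 = F AND T = F
s4 = in4 AND s1 = F AND F = F
s5 = s3 NOR in1 = F NOR T = F
s6 = s5 AND in3 = F AND T = F
s7 = s4 XOR s5 = F XOR F = F
s8 = s5 OR in2 = F OR T = T
s9 = s7 AND s3 = F AND F = F
s11 = in1 NOR s7 = T NOR F = F
s13 = s11 AND s7 = F AND F = F
s16 = s9 NOR s6 = F NOR F = T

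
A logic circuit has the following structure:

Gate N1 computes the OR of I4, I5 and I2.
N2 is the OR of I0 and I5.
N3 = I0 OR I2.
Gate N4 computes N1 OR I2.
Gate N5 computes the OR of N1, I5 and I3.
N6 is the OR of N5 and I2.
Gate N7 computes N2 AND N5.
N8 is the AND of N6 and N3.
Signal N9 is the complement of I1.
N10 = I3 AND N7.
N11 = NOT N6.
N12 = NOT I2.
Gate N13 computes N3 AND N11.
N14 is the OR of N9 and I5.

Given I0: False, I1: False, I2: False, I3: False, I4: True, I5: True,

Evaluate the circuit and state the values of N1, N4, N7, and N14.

N1 = I4 OR I5 OR I2 = True OR True OR False = True
N2 = I0 OR I5 = False OR True = True
N4 = N1 OR I2 = True OR False = True
N5 = N1 OR I5 OR I3 = True OR True OR False = True
N7 = N2 AND N5 = True AND True = True
N9 = NOT I1 = NOT False = True
N14 = N9 OR I5 = True OR True = True

N1 = True; N4 = True; N7 = True; N14 = True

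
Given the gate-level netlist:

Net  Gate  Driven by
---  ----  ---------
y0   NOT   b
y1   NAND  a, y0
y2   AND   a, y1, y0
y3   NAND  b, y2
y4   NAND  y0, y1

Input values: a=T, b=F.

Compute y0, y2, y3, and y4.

y0 = NOT b = NOT F = T
y1 = a NAND y0 = T NAND T = F
y2 = a AND y1 AND y0 = T AND F AND T = F
y3 = b NAND y2 = F NAND F = T
y4 = y0 NAND y1 = T NAND F = T

y0 = T, y2 = F, y3 = T, y4 = T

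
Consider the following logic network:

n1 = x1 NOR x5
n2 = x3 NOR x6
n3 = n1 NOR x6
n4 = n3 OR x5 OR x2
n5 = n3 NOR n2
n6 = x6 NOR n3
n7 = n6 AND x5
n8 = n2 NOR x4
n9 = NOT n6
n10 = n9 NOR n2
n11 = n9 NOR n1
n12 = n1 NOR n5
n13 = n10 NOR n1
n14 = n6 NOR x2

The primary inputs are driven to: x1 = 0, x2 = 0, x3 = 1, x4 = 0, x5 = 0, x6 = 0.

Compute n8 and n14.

n1 = x1 NOR x5 = 0 NOR 0 = 1
n2 = x3 NOR x6 = 1 NOR 0 = 0
n3 = n1 NOR x6 = 1 NOR 0 = 0
n6 = x6 NOR n3 = 0 NOR 0 = 1
n8 = n2 NOR x4 = 0 NOR 0 = 1
n14 = n6 NOR x2 = 1 NOR 0 = 0

n8 = 1  n14 = 0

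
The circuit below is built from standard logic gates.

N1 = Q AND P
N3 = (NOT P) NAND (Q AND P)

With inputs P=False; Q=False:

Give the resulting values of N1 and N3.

N1 = False, N3 = True

N1 = False AND False = False
N3 = (NOT False) NAND (False AND False) = True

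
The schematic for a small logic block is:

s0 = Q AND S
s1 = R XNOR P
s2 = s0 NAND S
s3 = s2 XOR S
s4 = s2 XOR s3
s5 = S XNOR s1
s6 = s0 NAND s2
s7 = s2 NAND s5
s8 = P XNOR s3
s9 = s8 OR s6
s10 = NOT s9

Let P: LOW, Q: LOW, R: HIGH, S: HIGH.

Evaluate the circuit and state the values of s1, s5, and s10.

s1 = LOW; s5 = LOW; s10 = LOW

s0 = Q AND S = LOW AND HIGH = LOW
s1 = R XNOR P = HIGH XNOR LOW = LOW
s2 = s0 NAND S = LOW NAND HIGH = HIGH
s3 = s2 XOR S = HIGH XOR HIGH = LOW
s5 = S XNOR s1 = HIGH XNOR LOW = LOW
s6 = s0 NAND s2 = LOW NAND HIGH = HIGH
s8 = P XNOR s3 = LOW XNOR LOW = HIGH
s9 = s8 OR s6 = HIGH OR HIGH = HIGH
s10 = NOT s9 = NOT HIGH = LOW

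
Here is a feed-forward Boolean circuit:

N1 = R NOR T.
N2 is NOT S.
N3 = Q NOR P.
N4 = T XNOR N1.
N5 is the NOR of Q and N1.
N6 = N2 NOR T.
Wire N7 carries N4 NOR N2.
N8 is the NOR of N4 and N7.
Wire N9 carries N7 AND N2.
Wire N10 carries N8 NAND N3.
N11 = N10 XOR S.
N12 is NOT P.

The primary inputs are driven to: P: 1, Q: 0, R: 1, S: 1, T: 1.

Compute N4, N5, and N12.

N4 = 0, N5 = 1, N12 = 0

N1 = R NOR T = 1 NOR 1 = 0
N4 = T XNOR N1 = 1 XNOR 0 = 0
N5 = Q NOR N1 = 0 NOR 0 = 1
N12 = NOT P = NOT 1 = 0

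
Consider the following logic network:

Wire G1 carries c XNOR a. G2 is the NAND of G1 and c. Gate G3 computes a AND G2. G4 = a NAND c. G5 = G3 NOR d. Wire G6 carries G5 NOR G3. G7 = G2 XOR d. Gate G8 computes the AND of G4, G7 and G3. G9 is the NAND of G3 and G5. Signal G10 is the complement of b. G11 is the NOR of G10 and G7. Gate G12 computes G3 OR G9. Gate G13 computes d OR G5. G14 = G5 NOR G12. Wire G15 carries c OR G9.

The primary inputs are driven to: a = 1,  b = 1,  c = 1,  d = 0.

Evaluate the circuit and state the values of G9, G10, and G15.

G1 = c XNOR a = 1 XNOR 1 = 1
G2 = G1 NAND c = 1 NAND 1 = 0
G3 = a AND G2 = 1 AND 0 = 0
G5 = G3 NOR d = 0 NOR 0 = 1
G9 = G3 NAND G5 = 0 NAND 1 = 1
G10 = NOT b = NOT 1 = 0
G15 = c OR G9 = 1 OR 1 = 1

G9 = 1; G10 = 0; G15 = 1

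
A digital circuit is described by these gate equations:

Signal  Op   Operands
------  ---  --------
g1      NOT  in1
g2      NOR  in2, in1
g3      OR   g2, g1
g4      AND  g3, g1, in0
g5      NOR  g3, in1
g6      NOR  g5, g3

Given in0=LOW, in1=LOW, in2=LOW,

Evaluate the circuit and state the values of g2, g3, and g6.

g2 = HIGH, g3 = HIGH, g6 = LOW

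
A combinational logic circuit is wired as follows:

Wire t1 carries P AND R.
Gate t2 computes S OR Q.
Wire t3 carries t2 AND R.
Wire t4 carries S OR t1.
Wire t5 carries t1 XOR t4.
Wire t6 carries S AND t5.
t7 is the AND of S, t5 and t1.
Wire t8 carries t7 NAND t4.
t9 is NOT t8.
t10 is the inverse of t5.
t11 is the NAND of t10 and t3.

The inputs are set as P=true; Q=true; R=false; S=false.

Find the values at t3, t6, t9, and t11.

t3 = false  t6 = false  t9 = false  t11 = true

t1 = P AND R = true AND false = false
t2 = S OR Q = false OR true = true
t3 = t2 AND R = true AND false = false
t4 = S OR t1 = false OR false = false
t5 = t1 XOR t4 = false XOR false = false
t6 = S AND t5 = false AND false = false
t7 = S AND t5 AND t1 = false AND false AND false = false
t8 = t7 NAND t4 = false NAND false = true
t9 = NOT t8 = NOT true = false
t10 = NOT t5 = NOT false = true
t11 = t10 NAND t3 = true NAND false = true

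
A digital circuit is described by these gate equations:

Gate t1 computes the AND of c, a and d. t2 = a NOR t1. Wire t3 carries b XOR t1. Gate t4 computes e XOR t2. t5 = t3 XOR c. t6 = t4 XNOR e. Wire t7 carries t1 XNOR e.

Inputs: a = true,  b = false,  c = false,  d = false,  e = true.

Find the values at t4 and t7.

t4 = true, t7 = false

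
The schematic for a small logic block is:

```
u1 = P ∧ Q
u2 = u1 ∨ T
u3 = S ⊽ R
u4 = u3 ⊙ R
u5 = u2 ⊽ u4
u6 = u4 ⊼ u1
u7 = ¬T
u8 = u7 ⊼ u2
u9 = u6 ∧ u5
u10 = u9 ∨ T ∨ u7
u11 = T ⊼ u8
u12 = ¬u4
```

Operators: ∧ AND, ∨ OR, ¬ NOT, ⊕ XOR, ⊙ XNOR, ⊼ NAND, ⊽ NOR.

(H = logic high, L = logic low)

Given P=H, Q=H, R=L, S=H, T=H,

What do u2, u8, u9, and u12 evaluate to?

u2 = H, u8 = H, u9 = L, u12 = L

u1 = P AND Q = H AND H = H
u2 = u1 OR T = H OR H = H
u3 = S NOR R = H NOR L = L
u4 = u3 XNOR R = L XNOR L = H
u5 = u2 NOR u4 = H NOR H = L
u6 = u4 NAND u1 = H NAND H = L
u7 = NOT T = NOT H = L
u8 = u7 NAND u2 = L NAND H = H
u9 = u6 AND u5 = L AND L = L
u12 = NOT u4 = NOT H = L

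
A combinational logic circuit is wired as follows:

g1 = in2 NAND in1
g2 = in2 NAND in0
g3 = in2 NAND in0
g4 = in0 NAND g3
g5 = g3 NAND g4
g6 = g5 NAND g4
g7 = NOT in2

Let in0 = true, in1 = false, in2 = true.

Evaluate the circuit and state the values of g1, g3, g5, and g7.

g1 = in2 NAND in1 = true NAND false = true
g3 = in2 NAND in0 = true NAND true = false
g4 = in0 NAND g3 = true NAND false = true
g5 = g3 NAND g4 = false NAND true = true
g7 = NOT in2 = NOT true = false

g1 = true; g3 = false; g5 = true; g7 = false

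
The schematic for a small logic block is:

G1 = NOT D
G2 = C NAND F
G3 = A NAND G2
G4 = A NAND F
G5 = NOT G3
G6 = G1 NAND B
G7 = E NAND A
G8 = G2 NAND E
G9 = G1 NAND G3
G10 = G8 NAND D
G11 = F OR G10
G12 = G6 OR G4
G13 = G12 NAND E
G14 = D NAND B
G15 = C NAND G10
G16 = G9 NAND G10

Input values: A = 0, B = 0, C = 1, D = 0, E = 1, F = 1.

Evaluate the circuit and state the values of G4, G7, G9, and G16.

G4 = 1, G7 = 1, G9 = 0, G16 = 1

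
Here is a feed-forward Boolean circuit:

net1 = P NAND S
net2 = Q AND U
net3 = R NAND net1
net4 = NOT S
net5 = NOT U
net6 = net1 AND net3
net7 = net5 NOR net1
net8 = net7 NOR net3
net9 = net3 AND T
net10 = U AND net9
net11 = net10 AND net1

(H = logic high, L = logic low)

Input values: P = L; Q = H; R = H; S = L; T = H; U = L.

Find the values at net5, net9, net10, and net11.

net5 = H, net9 = L, net10 = L, net11 = L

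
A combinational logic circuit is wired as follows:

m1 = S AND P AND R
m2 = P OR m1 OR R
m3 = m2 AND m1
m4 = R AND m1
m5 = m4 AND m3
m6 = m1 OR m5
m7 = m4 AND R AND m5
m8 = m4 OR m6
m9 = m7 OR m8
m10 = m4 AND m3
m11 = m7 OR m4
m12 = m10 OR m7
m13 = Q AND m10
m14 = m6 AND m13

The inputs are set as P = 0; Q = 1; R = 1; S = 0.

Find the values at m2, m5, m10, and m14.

m2 = 1  m5 = 0  m10 = 0  m14 = 0

m1 = S AND P AND R = 0 AND 0 AND 1 = 0
m2 = P OR m1 OR R = 0 OR 0 OR 1 = 1
m3 = m2 AND m1 = 1 AND 0 = 0
m4 = R AND m1 = 1 AND 0 = 0
m5 = m4 AND m3 = 0 AND 0 = 0
m6 = m1 OR m5 = 0 OR 0 = 0
m10 = m4 AND m3 = 0 AND 0 = 0
m13 = Q AND m10 = 1 AND 0 = 0
m14 = m6 AND m13 = 0 AND 0 = 0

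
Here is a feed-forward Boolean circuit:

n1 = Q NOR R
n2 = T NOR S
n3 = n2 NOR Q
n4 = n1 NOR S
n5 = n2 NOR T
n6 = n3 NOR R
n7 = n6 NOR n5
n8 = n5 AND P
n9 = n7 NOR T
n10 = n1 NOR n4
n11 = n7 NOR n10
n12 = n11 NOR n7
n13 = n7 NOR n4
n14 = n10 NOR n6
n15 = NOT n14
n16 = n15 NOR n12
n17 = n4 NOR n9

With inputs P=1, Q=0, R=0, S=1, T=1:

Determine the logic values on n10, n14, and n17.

n10 = 0, n14 = 1, n17 = 1

n1 = Q NOR R = 0 NOR 0 = 1
n2 = T NOR S = 1 NOR 1 = 0
n3 = n2 NOR Q = 0 NOR 0 = 1
n4 = n1 NOR S = 1 NOR 1 = 0
n5 = n2 NOR T = 0 NOR 1 = 0
n6 = n3 NOR R = 1 NOR 0 = 0
n7 = n6 NOR n5 = 0 NOR 0 = 1
n9 = n7 NOR T = 1 NOR 1 = 0
n10 = n1 NOR n4 = 1 NOR 0 = 0
n14 = n10 NOR n6 = 0 NOR 0 = 1
n17 = n4 NOR n9 = 0 NOR 0 = 1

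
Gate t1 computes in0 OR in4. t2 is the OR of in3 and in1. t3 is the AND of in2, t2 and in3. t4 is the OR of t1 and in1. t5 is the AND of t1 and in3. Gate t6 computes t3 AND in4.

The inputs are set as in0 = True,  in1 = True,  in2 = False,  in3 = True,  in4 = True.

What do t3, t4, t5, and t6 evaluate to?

t1 = in0 OR in4 = True OR True = True
t2 = in3 OR in1 = True OR True = True
t3 = in2 AND t2 AND in3 = False AND True AND True = False
t4 = t1 OR in1 = True OR True = True
t5 = t1 AND in3 = True AND True = True
t6 = t3 AND in4 = False AND True = False

t3 = False, t4 = True, t5 = True, t6 = False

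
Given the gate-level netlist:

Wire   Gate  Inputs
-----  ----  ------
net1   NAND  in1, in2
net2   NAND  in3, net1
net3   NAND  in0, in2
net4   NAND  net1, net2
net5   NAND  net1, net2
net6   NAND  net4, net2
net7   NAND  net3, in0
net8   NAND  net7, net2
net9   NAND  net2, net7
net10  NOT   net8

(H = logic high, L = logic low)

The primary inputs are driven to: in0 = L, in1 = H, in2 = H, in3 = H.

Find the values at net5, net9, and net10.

net5 = H, net9 = L, net10 = H

net1 = in1 NAND in2 = H NAND H = L
net2 = in3 NAND net1 = H NAND L = H
net3 = in0 NAND in2 = L NAND H = H
net5 = net1 NAND net2 = L NAND H = H
net7 = net3 NAND in0 = H NAND L = H
net8 = net7 NAND net2 = H NAND H = L
net9 = net2 NAND net7 = H NAND H = L
net10 = NOT net8 = NOT L = H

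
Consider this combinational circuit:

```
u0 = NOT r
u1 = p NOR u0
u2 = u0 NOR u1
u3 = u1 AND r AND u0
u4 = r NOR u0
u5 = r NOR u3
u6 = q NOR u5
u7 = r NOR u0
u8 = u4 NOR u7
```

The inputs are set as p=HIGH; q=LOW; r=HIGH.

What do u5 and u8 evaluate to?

u0 = NOT r = NOT HIGH = LOW
u1 = p NOR u0 = HIGH NOR LOW = LOW
u3 = u1 AND r AND u0 = LOW AND HIGH AND LOW = LOW
u4 = r NOR u0 = HIGH NOR LOW = LOW
u5 = r NOR u3 = HIGH NOR LOW = LOW
u7 = r NOR u0 = HIGH NOR LOW = LOW
u8 = u4 NOR u7 = LOW NOR LOW = HIGH

u5 = LOW, u8 = HIGH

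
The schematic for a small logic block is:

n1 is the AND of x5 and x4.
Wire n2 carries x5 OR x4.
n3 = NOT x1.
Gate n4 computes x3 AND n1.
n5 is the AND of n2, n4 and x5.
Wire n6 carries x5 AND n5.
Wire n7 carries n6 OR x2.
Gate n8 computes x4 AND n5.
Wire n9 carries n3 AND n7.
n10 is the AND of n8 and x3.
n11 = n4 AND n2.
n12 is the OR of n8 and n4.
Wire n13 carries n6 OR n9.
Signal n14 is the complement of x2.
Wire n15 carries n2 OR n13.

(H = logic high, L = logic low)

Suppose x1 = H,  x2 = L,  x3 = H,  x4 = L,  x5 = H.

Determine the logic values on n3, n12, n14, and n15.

n1 = x5 AND x4 = H AND L = L
n2 = x5 OR x4 = H OR L = H
n3 = NOT x1 = NOT H = L
n4 = x3 AND n1 = H AND L = L
n5 = n2 AND n4 AND x5 = H AND L AND H = L
n6 = x5 AND n5 = H AND L = L
n7 = n6 OR x2 = L OR L = L
n8 = x4 AND n5 = L AND L = L
n9 = n3 AND n7 = L AND L = L
n12 = n8 OR n4 = L OR L = L
n13 = n6 OR n9 = L OR L = L
n14 = NOT x2 = NOT L = H
n15 = n2 OR n13 = H OR L = H

n3 = L, n12 = L, n14 = H, n15 = H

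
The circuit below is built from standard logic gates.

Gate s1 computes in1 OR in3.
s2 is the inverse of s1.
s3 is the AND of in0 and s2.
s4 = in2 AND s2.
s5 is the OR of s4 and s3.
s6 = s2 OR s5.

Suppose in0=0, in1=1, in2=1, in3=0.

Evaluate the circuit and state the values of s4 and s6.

s4 = 0; s6 = 0

s1 = in1 OR in3 = 1 OR 0 = 1
s2 = NOT s1 = NOT 1 = 0
s3 = in0 AND s2 = 0 AND 0 = 0
s4 = in2 AND s2 = 1 AND 0 = 0
s5 = s4 OR s3 = 0 OR 0 = 0
s6 = s2 OR s5 = 0 OR 0 = 0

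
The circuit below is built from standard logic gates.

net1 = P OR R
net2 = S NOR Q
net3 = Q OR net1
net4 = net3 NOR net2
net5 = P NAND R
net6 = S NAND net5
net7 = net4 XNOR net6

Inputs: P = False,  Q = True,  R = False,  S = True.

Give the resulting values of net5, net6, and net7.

net5 = True, net6 = False, net7 = True

net1 = P OR R = False OR False = False
net2 = S NOR Q = True NOR True = False
net3 = Q OR net1 = True OR False = True
net4 = net3 NOR net2 = True NOR False = False
net5 = P NAND R = False NAND False = True
net6 = S NAND net5 = True NAND True = False
net7 = net4 XNOR net6 = False XNOR False = True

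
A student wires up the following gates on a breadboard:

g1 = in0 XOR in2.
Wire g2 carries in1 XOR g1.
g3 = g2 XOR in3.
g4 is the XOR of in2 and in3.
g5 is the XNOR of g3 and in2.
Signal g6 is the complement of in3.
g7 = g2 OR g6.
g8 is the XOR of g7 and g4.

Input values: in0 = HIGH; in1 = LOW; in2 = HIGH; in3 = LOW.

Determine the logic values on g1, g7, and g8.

g1 = LOW, g7 = HIGH, g8 = LOW

g1 = in0 XOR in2 = HIGH XOR HIGH = LOW
g2 = in1 XOR g1 = LOW XOR LOW = LOW
g4 = in2 XOR in3 = HIGH XOR LOW = HIGH
g6 = NOT in3 = NOT LOW = HIGH
g7 = g2 OR g6 = LOW OR HIGH = HIGH
g8 = g7 XOR g4 = HIGH XOR HIGH = LOW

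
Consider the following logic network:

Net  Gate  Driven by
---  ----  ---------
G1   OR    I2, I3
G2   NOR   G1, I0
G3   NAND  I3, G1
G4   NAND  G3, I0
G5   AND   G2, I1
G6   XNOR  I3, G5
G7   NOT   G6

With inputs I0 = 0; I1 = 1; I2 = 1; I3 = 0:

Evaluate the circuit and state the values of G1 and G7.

G1 = 1, G7 = 0

G1 = I2 OR I3 = 1 OR 0 = 1
G2 = G1 NOR I0 = 1 NOR 0 = 0
G5 = G2 AND I1 = 0 AND 1 = 0
G6 = I3 XNOR G5 = 0 XNOR 0 = 1
G7 = NOT G6 = NOT 1 = 0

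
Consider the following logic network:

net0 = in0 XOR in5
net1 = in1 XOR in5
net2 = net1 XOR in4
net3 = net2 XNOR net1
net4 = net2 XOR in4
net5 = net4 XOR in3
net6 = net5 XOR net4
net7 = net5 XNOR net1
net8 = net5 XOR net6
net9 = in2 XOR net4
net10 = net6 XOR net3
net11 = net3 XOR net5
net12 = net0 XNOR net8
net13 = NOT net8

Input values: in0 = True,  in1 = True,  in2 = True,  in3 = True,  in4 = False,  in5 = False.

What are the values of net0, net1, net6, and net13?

net0 = True, net1 = True, net6 = True, net13 = False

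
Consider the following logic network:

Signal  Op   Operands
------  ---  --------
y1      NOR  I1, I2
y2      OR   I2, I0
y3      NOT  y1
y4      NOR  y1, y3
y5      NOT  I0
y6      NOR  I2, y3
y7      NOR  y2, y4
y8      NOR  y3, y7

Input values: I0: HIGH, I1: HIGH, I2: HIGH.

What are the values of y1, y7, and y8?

y1 = I1 NOR I2 = HIGH NOR HIGH = LOW
y2 = I2 OR I0 = HIGH OR HIGH = HIGH
y3 = NOT y1 = NOT LOW = HIGH
y4 = y1 NOR y3 = LOW NOR HIGH = LOW
y7 = y2 NOR y4 = HIGH NOR LOW = LOW
y8 = y3 NOR y7 = HIGH NOR LOW = LOW

y1 = LOW, y7 = LOW, y8 = LOW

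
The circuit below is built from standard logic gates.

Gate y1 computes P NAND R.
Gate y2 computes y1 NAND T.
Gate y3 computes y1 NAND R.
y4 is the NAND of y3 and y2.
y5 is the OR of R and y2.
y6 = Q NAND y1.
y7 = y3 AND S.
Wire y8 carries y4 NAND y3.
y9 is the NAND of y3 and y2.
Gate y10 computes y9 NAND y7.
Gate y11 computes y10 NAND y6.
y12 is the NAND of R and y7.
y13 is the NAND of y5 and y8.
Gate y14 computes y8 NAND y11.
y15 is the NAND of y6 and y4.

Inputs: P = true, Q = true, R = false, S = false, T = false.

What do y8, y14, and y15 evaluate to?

y1 = P NAND R = true NAND false = true
y2 = y1 NAND T = true NAND false = true
y3 = y1 NAND R = true NAND false = true
y4 = y3 NAND y2 = true NAND true = false
y6 = Q NAND y1 = true NAND true = false
y7 = y3 AND S = true AND false = false
y8 = y4 NAND y3 = false NAND true = true
y9 = y3 NAND y2 = true NAND true = false
y10 = y9 NAND y7 = false NAND false = true
y11 = y10 NAND y6 = true NAND false = true
y14 = y8 NAND y11 = true NAND true = false
y15 = y6 NAND y4 = false NAND false = true

y8 = true; y14 = false; y15 = true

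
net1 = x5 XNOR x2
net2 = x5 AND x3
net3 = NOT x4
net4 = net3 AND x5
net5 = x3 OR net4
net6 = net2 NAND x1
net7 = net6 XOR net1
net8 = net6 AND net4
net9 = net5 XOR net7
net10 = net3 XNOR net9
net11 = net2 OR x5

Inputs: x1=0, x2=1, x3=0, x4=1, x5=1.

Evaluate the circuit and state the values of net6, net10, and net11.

net1 = x5 XNOR x2 = 1 XNOR 1 = 1
net2 = x5 AND x3 = 1 AND 0 = 0
net3 = NOT x4 = NOT 1 = 0
net4 = net3 AND x5 = 0 AND 1 = 0
net5 = x3 OR net4 = 0 OR 0 = 0
net6 = net2 NAND x1 = 0 NAND 0 = 1
net7 = net6 XOR net1 = 1 XOR 1 = 0
net9 = net5 XOR net7 = 0 XOR 0 = 0
net10 = net3 XNOR net9 = 0 XNOR 0 = 1
net11 = net2 OR x5 = 0 OR 1 = 1

net6 = 1  net10 = 1  net11 = 1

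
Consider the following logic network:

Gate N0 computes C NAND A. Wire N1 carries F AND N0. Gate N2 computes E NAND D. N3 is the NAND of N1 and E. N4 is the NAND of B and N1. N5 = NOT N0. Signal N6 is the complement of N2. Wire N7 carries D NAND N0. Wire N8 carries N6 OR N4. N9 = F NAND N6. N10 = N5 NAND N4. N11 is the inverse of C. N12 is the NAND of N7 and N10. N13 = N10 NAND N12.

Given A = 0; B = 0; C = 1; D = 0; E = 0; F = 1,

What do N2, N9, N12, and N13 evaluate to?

N0 = C NAND A = 1 NAND 0 = 1
N1 = F AND N0 = 1 AND 1 = 1
N2 = E NAND D = 0 NAND 0 = 1
N4 = B NAND N1 = 0 NAND 1 = 1
N5 = NOT N0 = NOT 1 = 0
N6 = NOT N2 = NOT 1 = 0
N7 = D NAND N0 = 0 NAND 1 = 1
N9 = F NAND N6 = 1 NAND 0 = 1
N10 = N5 NAND N4 = 0 NAND 1 = 1
N12 = N7 NAND N10 = 1 NAND 1 = 0
N13 = N10 NAND N12 = 1 NAND 0 = 1

N2 = 1, N9 = 1, N12 = 0, N13 = 1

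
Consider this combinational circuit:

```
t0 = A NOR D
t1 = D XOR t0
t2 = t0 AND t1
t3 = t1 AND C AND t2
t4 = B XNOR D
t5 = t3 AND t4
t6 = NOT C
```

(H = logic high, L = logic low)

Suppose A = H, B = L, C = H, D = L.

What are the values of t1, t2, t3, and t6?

t1 = L  t2 = L  t3 = L  t6 = L

t0 = A NOR D = H NOR L = L
t1 = D XOR t0 = L XOR L = L
t2 = t0 AND t1 = L AND L = L
t3 = t1 AND C AND t2 = L AND H AND L = L
t6 = NOT C = NOT H = L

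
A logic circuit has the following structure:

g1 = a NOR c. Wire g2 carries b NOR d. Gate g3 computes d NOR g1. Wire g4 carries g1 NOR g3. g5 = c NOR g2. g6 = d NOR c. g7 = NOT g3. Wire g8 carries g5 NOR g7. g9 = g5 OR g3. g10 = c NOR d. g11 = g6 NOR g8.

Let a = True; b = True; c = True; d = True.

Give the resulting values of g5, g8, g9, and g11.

g5 = False, g8 = False, g9 = False, g11 = True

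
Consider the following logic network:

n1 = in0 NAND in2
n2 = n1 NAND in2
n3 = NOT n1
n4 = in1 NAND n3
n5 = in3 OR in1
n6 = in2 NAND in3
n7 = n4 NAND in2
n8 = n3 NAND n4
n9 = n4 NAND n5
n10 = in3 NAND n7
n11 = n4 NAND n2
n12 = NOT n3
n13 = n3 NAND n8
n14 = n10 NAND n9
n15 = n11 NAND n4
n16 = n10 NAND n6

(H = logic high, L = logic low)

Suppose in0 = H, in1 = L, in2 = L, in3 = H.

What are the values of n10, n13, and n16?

n10 = L, n13 = H, n16 = H

n1 = in0 NAND in2 = H NAND L = H
n3 = NOT n1 = NOT H = L
n4 = in1 NAND n3 = L NAND L = H
n6 = in2 NAND in3 = L NAND H = H
n7 = n4 NAND in2 = H NAND L = H
n8 = n3 NAND n4 = L NAND H = H
n10 = in3 NAND n7 = H NAND H = L
n13 = n3 NAND n8 = L NAND H = H
n16 = n10 NAND n6 = L NAND H = H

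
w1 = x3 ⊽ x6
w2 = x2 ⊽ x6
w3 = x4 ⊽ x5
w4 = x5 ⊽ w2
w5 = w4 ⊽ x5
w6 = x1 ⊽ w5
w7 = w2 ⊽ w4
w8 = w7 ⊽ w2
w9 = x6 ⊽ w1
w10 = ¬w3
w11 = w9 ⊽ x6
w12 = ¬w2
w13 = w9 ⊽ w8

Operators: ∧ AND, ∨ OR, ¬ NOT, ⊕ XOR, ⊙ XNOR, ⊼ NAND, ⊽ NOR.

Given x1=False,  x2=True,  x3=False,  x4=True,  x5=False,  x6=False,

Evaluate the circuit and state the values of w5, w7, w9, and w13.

w5 = False  w7 = False  w9 = False  w13 = False

w1 = x3 NOR x6 = False NOR False = True
w2 = x2 NOR x6 = True NOR False = False
w4 = x5 NOR w2 = False NOR False = True
w5 = w4 NOR x5 = True NOR False = False
w7 = w2 NOR w4 = False NOR True = False
w8 = w7 NOR w2 = False NOR False = True
w9 = x6 NOR w1 = False NOR True = False
w13 = w9 NOR w8 = False NOR True = False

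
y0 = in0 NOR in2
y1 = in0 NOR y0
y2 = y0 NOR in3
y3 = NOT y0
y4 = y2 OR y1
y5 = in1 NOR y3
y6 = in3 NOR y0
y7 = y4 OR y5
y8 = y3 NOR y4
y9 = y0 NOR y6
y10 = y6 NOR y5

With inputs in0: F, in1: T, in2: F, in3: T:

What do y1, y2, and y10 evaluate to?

y1 = F  y2 = F  y10 = T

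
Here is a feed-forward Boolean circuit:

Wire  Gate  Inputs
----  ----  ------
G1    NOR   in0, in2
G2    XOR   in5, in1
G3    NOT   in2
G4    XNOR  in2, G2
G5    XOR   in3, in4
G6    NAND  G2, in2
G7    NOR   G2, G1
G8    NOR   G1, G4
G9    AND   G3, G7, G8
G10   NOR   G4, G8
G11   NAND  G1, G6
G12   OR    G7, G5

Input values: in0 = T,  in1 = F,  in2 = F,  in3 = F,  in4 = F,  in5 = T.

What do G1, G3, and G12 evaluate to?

G1 = F, G3 = T, G12 = F

G1 = in0 NOR in2 = T NOR F = F
G2 = in5 XOR in1 = T XOR F = T
G3 = NOT in2 = NOT F = T
G5 = in3 XOR in4 = F XOR F = F
G7 = G2 NOR G1 = T NOR F = F
G12 = G7 OR G5 = F OR F = F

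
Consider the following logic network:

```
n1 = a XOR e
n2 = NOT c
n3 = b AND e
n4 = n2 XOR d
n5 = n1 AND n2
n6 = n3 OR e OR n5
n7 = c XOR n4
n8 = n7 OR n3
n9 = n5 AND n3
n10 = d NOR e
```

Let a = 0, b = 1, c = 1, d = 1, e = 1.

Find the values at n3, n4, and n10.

n3 = 1, n4 = 1, n10 = 0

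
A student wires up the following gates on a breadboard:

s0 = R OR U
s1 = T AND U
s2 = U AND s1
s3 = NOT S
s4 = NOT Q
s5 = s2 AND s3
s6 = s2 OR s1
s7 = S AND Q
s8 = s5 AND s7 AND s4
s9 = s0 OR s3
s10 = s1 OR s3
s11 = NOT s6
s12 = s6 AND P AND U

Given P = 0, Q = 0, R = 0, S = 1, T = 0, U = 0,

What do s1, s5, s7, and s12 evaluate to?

s1 = 0  s5 = 0  s7 = 0  s12 = 0

s1 = T AND U = 0 AND 0 = 0
s2 = U AND s1 = 0 AND 0 = 0
s3 = NOT S = NOT 1 = 0
s5 = s2 AND s3 = 0 AND 0 = 0
s6 = s2 OR s1 = 0 OR 0 = 0
s7 = S AND Q = 1 AND 0 = 0
s12 = s6 AND P AND U = 0 AND 0 AND 0 = 0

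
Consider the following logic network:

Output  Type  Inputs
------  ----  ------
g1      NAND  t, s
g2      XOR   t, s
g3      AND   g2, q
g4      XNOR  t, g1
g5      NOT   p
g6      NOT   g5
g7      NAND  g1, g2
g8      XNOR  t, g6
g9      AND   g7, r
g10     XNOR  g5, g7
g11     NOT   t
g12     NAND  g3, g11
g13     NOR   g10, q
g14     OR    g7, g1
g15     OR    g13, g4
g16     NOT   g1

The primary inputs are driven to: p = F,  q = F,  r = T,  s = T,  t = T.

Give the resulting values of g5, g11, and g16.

g5 = T, g11 = F, g16 = T

g1 = t NAND s = T NAND T = F
g5 = NOT p = NOT F = T
g11 = NOT t = NOT T = F
g16 = NOT g1 = NOT F = T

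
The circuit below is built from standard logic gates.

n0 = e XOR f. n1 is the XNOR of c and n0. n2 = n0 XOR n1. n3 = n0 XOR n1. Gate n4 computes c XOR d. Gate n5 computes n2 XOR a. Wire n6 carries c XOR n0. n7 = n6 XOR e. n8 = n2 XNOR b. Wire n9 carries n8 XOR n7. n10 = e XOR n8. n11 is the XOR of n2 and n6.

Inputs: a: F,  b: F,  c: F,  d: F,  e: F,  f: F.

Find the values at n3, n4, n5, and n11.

n0 = e XOR f = F XOR F = F
n1 = c XNOR n0 = F XNOR F = T
n2 = n0 XOR n1 = F XOR T = T
n3 = n0 XOR n1 = F XOR T = T
n4 = c XOR d = F XOR F = F
n5 = n2 XOR a = T XOR F = T
n6 = c XOR n0 = F XOR F = F
n11 = n2 XOR n6 = T XOR F = T

n3 = T; n4 = F; n5 = T; n11 = T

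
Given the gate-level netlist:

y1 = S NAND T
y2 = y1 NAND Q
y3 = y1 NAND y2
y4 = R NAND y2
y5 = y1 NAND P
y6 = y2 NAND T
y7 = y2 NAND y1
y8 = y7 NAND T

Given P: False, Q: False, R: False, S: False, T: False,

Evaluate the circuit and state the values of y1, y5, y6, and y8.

y1 = True, y5 = True, y6 = True, y8 = True

y1 = S NAND T = False NAND False = True
y2 = y1 NAND Q = True NAND False = True
y5 = y1 NAND P = True NAND False = True
y6 = y2 NAND T = True NAND False = True
y7 = y2 NAND y1 = True NAND True = False
y8 = y7 NAND T = False NAND False = True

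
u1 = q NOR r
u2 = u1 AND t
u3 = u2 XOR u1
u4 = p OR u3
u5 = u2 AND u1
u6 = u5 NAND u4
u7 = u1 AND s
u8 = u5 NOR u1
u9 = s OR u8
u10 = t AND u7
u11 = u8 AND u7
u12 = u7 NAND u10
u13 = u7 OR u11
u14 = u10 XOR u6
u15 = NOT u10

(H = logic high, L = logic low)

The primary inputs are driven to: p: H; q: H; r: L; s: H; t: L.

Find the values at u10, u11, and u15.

u10 = L; u11 = L; u15 = H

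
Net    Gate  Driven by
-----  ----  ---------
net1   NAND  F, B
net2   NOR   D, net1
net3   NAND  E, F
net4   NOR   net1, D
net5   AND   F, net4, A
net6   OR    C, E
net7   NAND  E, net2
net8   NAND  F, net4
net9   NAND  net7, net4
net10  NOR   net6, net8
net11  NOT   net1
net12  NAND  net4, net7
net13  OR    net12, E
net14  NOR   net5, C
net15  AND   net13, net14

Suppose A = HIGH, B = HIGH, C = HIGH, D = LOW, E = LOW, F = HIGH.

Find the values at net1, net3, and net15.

net1 = LOW, net3 = HIGH, net15 = LOW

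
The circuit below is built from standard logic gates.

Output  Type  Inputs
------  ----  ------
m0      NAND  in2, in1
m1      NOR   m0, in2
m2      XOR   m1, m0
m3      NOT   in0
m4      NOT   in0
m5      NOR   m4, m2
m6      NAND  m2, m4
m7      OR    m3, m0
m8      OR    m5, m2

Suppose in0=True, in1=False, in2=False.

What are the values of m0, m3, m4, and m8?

m0 = in2 NAND in1 = False NAND False = True
m1 = m0 NOR in2 = True NOR False = False
m2 = m1 XOR m0 = False XOR True = True
m3 = NOT in0 = NOT True = False
m4 = NOT in0 = NOT True = False
m5 = m4 NOR m2 = False NOR True = False
m8 = m5 OR m2 = False OR True = True

m0 = True, m3 = False, m4 = False, m8 = True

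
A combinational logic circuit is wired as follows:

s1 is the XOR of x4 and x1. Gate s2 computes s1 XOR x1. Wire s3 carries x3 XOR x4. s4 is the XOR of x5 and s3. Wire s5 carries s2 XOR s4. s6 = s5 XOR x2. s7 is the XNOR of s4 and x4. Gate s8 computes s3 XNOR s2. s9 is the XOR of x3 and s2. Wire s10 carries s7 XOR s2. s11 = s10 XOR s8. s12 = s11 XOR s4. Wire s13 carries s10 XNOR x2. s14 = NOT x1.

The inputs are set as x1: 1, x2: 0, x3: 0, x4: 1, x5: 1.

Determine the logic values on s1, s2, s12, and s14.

s1 = x4 XOR x1 = 1 XOR 1 = 0
s2 = s1 XOR x1 = 0 XOR 1 = 1
s3 = x3 XOR x4 = 0 XOR 1 = 1
s4 = x5 XOR s3 = 1 XOR 1 = 0
s7 = s4 XNOR x4 = 0 XNOR 1 = 0
s8 = s3 XNOR s2 = 1 XNOR 1 = 1
s10 = s7 XOR s2 = 0 XOR 1 = 1
s11 = s10 XOR s8 = 1 XOR 1 = 0
s12 = s11 XOR s4 = 0 XOR 0 = 0
s14 = NOT x1 = NOT 1 = 0

s1 = 0, s2 = 1, s12 = 0, s14 = 0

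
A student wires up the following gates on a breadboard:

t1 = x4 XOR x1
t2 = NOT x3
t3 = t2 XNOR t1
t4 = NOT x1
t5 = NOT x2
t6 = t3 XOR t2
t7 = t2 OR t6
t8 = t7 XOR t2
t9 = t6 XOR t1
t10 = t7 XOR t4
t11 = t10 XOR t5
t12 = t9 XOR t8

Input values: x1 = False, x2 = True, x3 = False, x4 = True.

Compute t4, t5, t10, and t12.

t1 = x4 XOR x1 = True XOR False = True
t2 = NOT x3 = NOT False = True
t3 = t2 XNOR t1 = True XNOR True = True
t4 = NOT x1 = NOT False = True
t5 = NOT x2 = NOT True = False
t6 = t3 XOR t2 = True XOR True = False
t7 = t2 OR t6 = True OR False = True
t8 = t7 XOR t2 = True XOR True = False
t9 = t6 XOR t1 = False XOR True = True
t10 = t7 XOR t4 = True XOR True = False
t12 = t9 XOR t8 = True XOR False = True

t4 = True, t5 = False, t10 = False, t12 = True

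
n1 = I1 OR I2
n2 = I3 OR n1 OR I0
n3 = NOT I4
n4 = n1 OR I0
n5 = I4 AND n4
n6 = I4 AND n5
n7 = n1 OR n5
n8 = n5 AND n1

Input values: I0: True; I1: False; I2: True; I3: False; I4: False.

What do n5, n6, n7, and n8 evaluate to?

n1 = I1 OR I2 = False OR True = True
n4 = n1 OR I0 = True OR True = True
n5 = I4 AND n4 = False AND True = False
n6 = I4 AND n5 = False AND False = False
n7 = n1 OR n5 = True OR False = True
n8 = n5 AND n1 = False AND True = False

n5 = False  n6 = False  n7 = True  n8 = False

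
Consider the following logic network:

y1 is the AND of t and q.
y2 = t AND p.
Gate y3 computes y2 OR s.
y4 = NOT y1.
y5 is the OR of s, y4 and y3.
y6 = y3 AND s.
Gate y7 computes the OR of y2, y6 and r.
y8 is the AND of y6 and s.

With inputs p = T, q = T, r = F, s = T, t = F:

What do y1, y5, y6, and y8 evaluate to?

y1 = F; y5 = T; y6 = T; y8 = T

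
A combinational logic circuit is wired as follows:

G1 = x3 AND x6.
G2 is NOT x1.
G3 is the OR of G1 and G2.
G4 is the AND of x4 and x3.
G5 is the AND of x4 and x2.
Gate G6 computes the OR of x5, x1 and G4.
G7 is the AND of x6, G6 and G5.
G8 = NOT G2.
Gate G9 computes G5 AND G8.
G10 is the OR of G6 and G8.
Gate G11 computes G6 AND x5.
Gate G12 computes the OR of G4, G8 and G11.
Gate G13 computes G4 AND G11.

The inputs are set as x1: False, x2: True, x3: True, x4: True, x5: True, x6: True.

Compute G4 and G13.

G4 = x4 AND x3 = True AND True = True
G6 = x5 OR x1 OR G4 = True OR False OR True = True
G11 = G6 AND x5 = True AND True = True
G13 = G4 AND G11 = True AND True = True

G4 = True, G13 = True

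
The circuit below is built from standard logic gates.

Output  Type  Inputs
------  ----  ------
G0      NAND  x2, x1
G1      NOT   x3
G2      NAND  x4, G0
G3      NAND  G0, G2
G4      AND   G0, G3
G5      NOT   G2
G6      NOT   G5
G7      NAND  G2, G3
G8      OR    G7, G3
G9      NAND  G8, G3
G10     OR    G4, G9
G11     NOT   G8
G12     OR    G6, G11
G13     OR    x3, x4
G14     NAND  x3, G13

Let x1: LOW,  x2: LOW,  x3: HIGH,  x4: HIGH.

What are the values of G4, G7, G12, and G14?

G4 = HIGH, G7 = HIGH, G12 = LOW, G14 = LOW

G0 = x2 NAND x1 = LOW NAND LOW = HIGH
G2 = x4 NAND G0 = HIGH NAND HIGH = LOW
G3 = G0 NAND G2 = HIGH NAND LOW = HIGH
G4 = G0 AND G3 = HIGH AND HIGH = HIGH
G5 = NOT G2 = NOT LOW = HIGH
G6 = NOT G5 = NOT HIGH = LOW
G7 = G2 NAND G3 = LOW NAND HIGH = HIGH
G8 = G7 OR G3 = HIGH OR HIGH = HIGH
G11 = NOT G8 = NOT HIGH = LOW
G12 = G6 OR G11 = LOW OR LOW = LOW
G13 = x3 OR x4 = HIGH OR HIGH = HIGH
G14 = x3 NAND G13 = HIGH NAND HIGH = LOW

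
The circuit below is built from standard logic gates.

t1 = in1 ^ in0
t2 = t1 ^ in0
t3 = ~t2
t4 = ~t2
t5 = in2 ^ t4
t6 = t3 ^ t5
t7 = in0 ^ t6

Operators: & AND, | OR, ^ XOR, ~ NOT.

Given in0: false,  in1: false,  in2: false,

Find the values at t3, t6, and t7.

t3 = true, t6 = false, t7 = false

t1 = in1 XOR in0 = false XOR false = false
t2 = t1 XOR in0 = false XOR false = false
t3 = NOT t2 = NOT false = true
t4 = NOT t2 = NOT false = true
t5 = in2 XOR t4 = false XOR true = true
t6 = t3 XOR t5 = true XOR true = false
t7 = in0 XOR t6 = false XOR false = false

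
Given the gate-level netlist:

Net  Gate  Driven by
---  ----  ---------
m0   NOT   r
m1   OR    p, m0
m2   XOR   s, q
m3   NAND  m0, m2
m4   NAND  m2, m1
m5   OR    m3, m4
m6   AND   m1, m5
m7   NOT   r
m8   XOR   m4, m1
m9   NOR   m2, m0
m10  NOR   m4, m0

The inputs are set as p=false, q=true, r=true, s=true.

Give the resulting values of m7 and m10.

m7 = false, m10 = false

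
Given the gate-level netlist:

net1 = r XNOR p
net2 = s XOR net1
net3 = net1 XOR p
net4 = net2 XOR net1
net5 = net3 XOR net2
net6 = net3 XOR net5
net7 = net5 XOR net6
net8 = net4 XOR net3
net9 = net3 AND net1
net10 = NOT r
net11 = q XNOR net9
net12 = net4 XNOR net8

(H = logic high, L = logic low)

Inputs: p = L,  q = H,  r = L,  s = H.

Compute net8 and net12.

net8 = L, net12 = L

net1 = r XNOR p = L XNOR L = H
net2 = s XOR net1 = H XOR H = L
net3 = net1 XOR p = H XOR L = H
net4 = net2 XOR net1 = L XOR H = H
net8 = net4 XOR net3 = H XOR H = L
net12 = net4 XNOR net8 = H XNOR L = L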